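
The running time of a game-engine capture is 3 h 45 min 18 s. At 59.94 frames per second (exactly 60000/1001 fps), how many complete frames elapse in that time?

3 h 45 min 18 s = 13518 s.
Frames = 13518 × 60000/1001 = 811080000/1001 ≈ 810269.7303.
Complete frames: 810269.

810269 frames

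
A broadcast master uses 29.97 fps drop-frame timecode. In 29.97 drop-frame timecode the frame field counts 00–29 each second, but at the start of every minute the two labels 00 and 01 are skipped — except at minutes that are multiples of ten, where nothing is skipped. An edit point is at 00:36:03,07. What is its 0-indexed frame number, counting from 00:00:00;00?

64831

As if non-drop at 30 labels/s: (0 × 3600 + 36 × 60 + 3) × 30 + 7 = 64897.
Minute boundaries passed: 36; those not divisible by 10: 36 − 3 = 33; dropped labels = 2 × 33 = 66.
Actual frame index = 64897 − 66 = 64831.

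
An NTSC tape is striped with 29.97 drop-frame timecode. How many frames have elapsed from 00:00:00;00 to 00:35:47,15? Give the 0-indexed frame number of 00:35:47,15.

64361

Complete 10-minute blocks: 3, each 17982 frames → 53946.
Remaining 5 whole minutes in the current block: 1800 + 4 × 1798 = 8992 frames.
Within the current minute: 47 × 30 + 15 − 2 = 1423 (labels ;00/;01 skipped at this minute). Total = 53946 + 8992 + 1423 = 64361.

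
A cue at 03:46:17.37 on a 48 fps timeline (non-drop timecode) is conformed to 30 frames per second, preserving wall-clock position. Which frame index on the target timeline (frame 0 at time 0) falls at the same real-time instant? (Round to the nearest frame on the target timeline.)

frame 407333

Source frame index: (3×3600 + 46×60 + 17) × 48 + 37 = 651733.
Real time: 651733 / (48) = 651733/48 s.
Target frame: (651733/48) × (30) = 3258665/8 ≈ 407333.125 → 407333.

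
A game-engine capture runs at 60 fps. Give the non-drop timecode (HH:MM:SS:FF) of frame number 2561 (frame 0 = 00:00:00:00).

00:00:42:41

2561 ÷ 60 = 42 full seconds, remainder 41 frames.
42 s = 0 h 0 min 42 s.
Timecode: 00:00:42:41.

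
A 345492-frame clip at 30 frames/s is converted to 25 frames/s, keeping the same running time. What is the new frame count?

Target frames = source frames × (target rate / source rate) = 345492 × (25)/(30) = 345492 × 5/6 = 287910.

287910 frames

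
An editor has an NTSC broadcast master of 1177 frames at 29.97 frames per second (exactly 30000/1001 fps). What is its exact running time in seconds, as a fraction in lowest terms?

1178177/30000 seconds

Running time = 1177 ÷ (30000/1001) = 1177 × 1001/30000 = 1178177/30000 s.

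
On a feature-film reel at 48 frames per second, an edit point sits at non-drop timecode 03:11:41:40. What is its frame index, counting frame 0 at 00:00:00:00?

Total seconds to the label: (3 × 3600 + 11 × 60 + 41) = 11501.
Frame index = 11501 × 48 + 40 = 552088.

552088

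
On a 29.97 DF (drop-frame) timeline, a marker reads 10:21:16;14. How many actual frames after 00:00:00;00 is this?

Complete 10-minute blocks: 62, each 17982 frames → 1114884.
Remaining 1 whole minute in the current block: 1800 + 0 × 1798 = 1800 frames.
Within the current minute: 16 × 30 + 14 − 2 = 492 (labels ;00/;01 skipped at this minute). Total = 1114884 + 1800 + 492 = 1117176.

1117176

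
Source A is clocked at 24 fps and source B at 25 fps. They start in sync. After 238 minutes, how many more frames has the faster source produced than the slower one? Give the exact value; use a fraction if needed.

238 min = 14280 s.
A emits 24 × 14280 = 342720 frames; B emits 25 × 14280 = 357000.
Difference = 14280 frames; B is ahead of A.

14280 frames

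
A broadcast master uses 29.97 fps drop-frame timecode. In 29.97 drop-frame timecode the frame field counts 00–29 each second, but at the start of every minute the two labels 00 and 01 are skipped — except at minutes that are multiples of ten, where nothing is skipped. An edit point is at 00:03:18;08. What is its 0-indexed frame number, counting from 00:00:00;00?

5942

As if non-drop at 30 labels/s: (0 × 3600 + 3 × 60 + 18) × 30 + 8 = 5948.
Minute boundaries passed: 3; those not divisible by 10: 3 − 0 = 3; dropped labels = 2 × 3 = 6.
Actual frame index = 5948 − 6 = 5942.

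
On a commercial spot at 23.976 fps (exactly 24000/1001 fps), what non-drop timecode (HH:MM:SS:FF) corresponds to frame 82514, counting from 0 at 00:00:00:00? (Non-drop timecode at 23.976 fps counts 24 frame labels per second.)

00:57:18:02

82514 ÷ 24 = 3438 full seconds, remainder 2 frames.
3438 s = 0 h 57 min 18 s.
Timecode: 00:57:18:02.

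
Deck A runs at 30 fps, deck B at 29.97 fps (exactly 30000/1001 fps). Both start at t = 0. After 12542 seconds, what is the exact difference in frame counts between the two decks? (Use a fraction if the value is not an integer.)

A emits 30 × 12542 = 376260 frames; B emits 30000/1001 × 12542 = 376260000/1001.
Difference = 376260/1001 frames (≈ 375.8841); B is behind A.

376260/1001 frames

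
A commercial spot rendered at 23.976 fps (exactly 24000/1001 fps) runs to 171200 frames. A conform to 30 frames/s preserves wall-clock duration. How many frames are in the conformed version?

Target frames = source frames × (target rate / source rate) = 171200 × (30)/(24000/1001) = 171200 × 1001/800 = 214214.

214214 frames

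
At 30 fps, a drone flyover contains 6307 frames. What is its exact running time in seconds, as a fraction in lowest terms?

6307/30 seconds

Running time = 6307 ÷ (30) = 6307 × 1/30 = 6307/30 s.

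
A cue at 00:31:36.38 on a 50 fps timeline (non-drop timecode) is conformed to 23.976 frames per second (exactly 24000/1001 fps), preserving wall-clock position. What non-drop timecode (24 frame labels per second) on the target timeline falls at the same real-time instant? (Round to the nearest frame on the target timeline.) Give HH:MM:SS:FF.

Source frame index: (0×3600 + 31×60 + 36) × 50 + 38 = 94838.
Real time: 94838 / (50) = 47419/25 s.
Target frame: (47419/25) × (24000/1001) = 45522240/1001 ≈ 45476.763 → 45477.
At 24 labels/s: frame 45477 → 00:31:34:21.

00:31:34:21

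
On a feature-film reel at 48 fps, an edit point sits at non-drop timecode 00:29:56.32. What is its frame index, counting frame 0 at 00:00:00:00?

frame 86240

Total seconds to the label: (0 × 3600 + 29 × 60 + 56) = 1796.
Frame index = 1796 × 48 + 32 = 86240.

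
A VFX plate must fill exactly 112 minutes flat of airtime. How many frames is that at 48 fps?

322560 frames

112 min = 6720 s.
Frames = 6720 × 48 = 322560.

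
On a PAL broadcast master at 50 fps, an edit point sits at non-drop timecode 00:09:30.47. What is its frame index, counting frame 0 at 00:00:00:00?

28547

Total seconds to the label: (0 × 3600 + 9 × 60 + 30) = 570.
Frame index = 570 × 50 + 47 = 28547.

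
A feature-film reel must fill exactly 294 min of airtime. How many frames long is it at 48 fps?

846720 frames

294 min = 17640 s.
Frames = 17640 × 48 = 846720.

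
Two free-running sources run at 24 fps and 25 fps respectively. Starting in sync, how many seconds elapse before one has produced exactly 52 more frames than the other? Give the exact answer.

52 seconds

The gap grows by |25 − 24| = 1 frame per second.
Time for a 52-frame gap: 52 ÷ (1) = 52 s.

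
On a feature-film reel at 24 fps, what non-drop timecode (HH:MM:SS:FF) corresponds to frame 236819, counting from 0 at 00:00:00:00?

02:44:27:11

236819 ÷ 24 = 9867 full seconds, remainder 11 frames.
9867 s = 2 h 44 min 27 s.
Timecode: 02:44:27:11.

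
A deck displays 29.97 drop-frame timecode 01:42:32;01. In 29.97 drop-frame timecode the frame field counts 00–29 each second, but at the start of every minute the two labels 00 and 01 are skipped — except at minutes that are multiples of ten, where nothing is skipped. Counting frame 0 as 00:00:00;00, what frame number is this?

As if non-drop at 30 labels/s: (1 × 3600 + 42 × 60 + 32) × 30 + 1 = 184561.
Minute boundaries passed: 102; those not divisible by 10: 102 − 10 = 92; dropped labels = 2 × 92 = 184.
Actual frame index = 184561 − 184 = 184377.

184377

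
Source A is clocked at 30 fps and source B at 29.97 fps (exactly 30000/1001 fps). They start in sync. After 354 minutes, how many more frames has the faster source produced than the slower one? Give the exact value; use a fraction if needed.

354 min = 21240 s.
A emits 30 × 21240 = 637200 frames; B emits 30000/1001 × 21240 = 637200000/1001.
Difference = 637200/1001 frames (≈ 636.5634); B is behind A.

637200/1001 frames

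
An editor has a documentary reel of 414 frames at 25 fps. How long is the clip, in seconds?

16.56 seconds

Running time = 414 / (25) = 16.56 s.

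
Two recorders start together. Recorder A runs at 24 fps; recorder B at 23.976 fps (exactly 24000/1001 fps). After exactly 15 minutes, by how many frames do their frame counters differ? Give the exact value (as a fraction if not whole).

15 min = 900 s.
A emits 24 × 900 = 21600 frames; B emits 24000/1001 × 900 = 21600000/1001.
Difference = 21600/1001 frames (≈ 21.5784); B is behind A.

21600/1001 frames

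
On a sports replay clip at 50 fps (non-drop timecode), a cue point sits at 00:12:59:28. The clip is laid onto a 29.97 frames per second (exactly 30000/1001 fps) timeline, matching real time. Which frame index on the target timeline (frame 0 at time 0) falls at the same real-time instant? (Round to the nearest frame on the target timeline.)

Source frame index: (0×3600 + 12×60 + 59) × 50 + 28 = 38978.
Real time: 38978 / (50) = 19489/25 s.
Target frame: (19489/25) × (30000/1001) = 23386800/1001 ≈ 23363.437 → 23363.

frame 23363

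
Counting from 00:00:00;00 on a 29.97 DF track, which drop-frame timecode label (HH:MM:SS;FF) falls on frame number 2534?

Ten DF minutes hold 17982 frames, so frame 2534 lies in block 0 (frames 0–17981) with 2534 frames into that block.
The block's first minute is 1800 frames and the rest 1798 each; 2534 frames reaches minute 1, so 0 × 18 + 1 × 2 = 2 labels have been skipped so far.
Adding those back, label number 2534 + 2 = 2536 at 30 labels/s is 84 s + 16 f = 0 h 1 min 24 s frame 16, i.e. 00:01:24;16.

00:01:24;16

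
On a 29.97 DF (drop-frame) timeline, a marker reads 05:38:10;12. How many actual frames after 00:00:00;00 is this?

Complete 10-minute blocks: 33, each 17982 frames → 593406.
Remaining 8 whole minutes in the current block: 1800 + 7 × 1798 = 14386 frames.
Within the current minute: 10 × 30 + 12 − 2 = 310 (labels ;00/;01 skipped at this minute). Total = 593406 + 14386 + 310 = 608102.

608102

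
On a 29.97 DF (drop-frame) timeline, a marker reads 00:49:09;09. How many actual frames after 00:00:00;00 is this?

88389

Complete 10-minute blocks: 4, each 17982 frames → 71928.
Remaining 9 whole minutes in the current block: 1800 + 8 × 1798 = 16184 frames.
Within the current minute: 9 × 30 + 9 − 2 = 277 (labels ;00/;01 skipped at this minute). Total = 71928 + 16184 + 277 = 88389.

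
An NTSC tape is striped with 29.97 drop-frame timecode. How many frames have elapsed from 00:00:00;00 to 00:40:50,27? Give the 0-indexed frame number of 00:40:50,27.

73455

As if non-drop at 30 labels/s: (0 × 3600 + 40 × 60 + 50) × 30 + 27 = 73527.
Minute boundaries passed: 40; those not divisible by 10: 40 − 4 = 36; dropped labels = 2 × 36 = 72.
Actual frame index = 73527 − 72 = 73455.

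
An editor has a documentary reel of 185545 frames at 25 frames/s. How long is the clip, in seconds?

Running time = 185545 / (25) = 7421.8 s.

7421.8 seconds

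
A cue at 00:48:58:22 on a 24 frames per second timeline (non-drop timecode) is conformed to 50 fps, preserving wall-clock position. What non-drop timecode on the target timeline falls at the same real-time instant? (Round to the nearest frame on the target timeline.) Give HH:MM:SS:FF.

Source frame index: (0×3600 + 48×60 + 58) × 24 + 22 = 70534.
Real time: 70534 / (24) = 35267/12 s.
Target frame: (35267/12) × (50) = 881675/6 ≈ 146945.833 → 146946.
At 50 labels/s: frame 146946 → 00:48:58:46.

00:48:58:46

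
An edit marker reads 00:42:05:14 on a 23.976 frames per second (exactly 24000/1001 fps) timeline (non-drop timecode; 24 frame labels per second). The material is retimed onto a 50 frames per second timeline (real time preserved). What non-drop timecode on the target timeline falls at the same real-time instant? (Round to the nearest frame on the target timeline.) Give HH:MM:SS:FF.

00:42:08:05

Source frame index: (0×3600 + 42×60 + 5) × 24 + 14 = 60614.
Real time: 60614 / (24000/1001) = 30337307/12000 s.
Target frame: (30337307/12000) × (50) = 30337307/240 ≈ 126405.446 → 126405.
At 50 labels/s: frame 126405 → 00:42:08:05.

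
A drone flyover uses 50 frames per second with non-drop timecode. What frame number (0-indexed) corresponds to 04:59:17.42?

Total seconds to the label: (4 × 3600 + 59 × 60 + 17) = 17957.
Frame index = 17957 × 50 + 42 = 897892.

897892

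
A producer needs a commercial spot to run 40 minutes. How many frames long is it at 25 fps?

60000 frames

40 min = 2400 s.
Frames = 2400 × 25 = 60000.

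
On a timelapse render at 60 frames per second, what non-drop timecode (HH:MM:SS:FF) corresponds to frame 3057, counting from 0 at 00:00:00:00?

00:00:50:57

3057 ÷ 60 = 50 full seconds, remainder 57 frames.
50 s = 0 h 0 min 50 s.
Timecode: 00:00:50:57.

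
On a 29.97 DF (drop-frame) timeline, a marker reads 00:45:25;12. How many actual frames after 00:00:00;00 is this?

81680

Complete 10-minute blocks: 4, each 17982 frames → 71928.
Remaining 5 whole minutes in the current block: 1800 + 4 × 1798 = 8992 frames.
Within the current minute: 25 × 30 + 12 − 2 = 760 (labels ;00/;01 skipped at this minute). Total = 71928 + 8992 + 760 = 81680.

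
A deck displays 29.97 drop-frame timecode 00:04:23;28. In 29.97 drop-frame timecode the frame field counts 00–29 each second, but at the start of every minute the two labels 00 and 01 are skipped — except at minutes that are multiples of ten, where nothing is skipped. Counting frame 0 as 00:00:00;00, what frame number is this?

7910

Complete 10-minute blocks: 0, each 17982 frames → 0.
Remaining 4 whole minutes in the current block: 1800 + 3 × 1798 = 7194 frames.
Within the current minute: 23 × 30 + 28 − 2 = 716 (labels ;00/;01 skipped at this minute). Total = 0 + 7194 + 716 = 7910.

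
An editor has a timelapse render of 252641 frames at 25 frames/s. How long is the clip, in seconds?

Running time = 252641 / (25) = 10105.64 s.

10105.64 seconds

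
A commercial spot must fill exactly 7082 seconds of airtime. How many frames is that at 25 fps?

Frames = 7082 × 25 = 177050.

177050 frames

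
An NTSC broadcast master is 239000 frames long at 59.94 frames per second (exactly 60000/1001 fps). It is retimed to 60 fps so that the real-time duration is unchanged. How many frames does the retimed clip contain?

239239 frames

Target frames = source frames × (target rate / source rate) = 239000 × (60)/(60000/1001) = 239000 × 1001/1000 = 239239.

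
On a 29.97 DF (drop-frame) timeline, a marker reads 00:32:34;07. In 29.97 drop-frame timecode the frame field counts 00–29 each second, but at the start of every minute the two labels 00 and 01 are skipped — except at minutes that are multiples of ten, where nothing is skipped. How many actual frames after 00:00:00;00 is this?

Complete 10-minute blocks: 3, each 17982 frames → 53946.
Remaining 2 whole minutes in the current block: 1800 + 1 × 1798 = 3598 frames.
Within the current minute: 34 × 30 + 7 − 2 = 1025 (labels ;00/;01 skipped at this minute). Total = 53946 + 3598 + 1025 = 58569.

58569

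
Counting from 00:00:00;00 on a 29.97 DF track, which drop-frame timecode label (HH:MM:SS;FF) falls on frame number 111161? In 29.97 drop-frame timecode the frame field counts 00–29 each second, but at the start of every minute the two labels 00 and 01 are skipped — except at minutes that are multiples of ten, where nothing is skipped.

Ten DF minutes hold 17982 frames, so frame 111161 lies in block 6 (frames 107892–125873) with 3269 frames into that block.
The block's first minute is 1800 frames and the rest 1798 each; 3269 frames reaches minute 1, so 6 × 18 + 1 × 2 = 110 labels have been skipped so far.
Adding those back, label number 111161 + 110 = 111271 at 30 labels/s is 3709 s + 1 f = 1 h 1 min 49 s frame 1, i.e. 01:01:49;01.

01:01:49;01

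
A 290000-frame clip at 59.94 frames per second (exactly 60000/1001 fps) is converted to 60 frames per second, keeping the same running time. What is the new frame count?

Target frames = source frames × (target rate / source rate) = 290000 × (60)/(60000/1001) = 290000 × 1001/1000 = 290290.

290290 frames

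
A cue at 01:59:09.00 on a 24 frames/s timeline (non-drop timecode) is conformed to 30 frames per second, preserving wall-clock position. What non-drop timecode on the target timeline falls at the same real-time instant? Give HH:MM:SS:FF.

Source frame index: (1×3600 + 59×60 + 9) × 24 + 0 = 171576.
Real time: 171576 / (24) = 7149 s.
Target frame: (7149) × (30) = 214470.
At 30 labels/s: frame 214470 → 01:59:09:00.

01:59:09:00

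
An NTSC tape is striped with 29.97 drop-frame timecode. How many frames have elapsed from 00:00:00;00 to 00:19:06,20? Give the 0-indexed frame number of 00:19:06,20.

34364

As if non-drop at 30 labels/s: (0 × 3600 + 19 × 60 + 6) × 30 + 20 = 34400.
Minute boundaries passed: 19; those not divisible by 10: 19 − 1 = 18; dropped labels = 2 × 18 = 36.
Actual frame index = 34400 − 36 = 34364.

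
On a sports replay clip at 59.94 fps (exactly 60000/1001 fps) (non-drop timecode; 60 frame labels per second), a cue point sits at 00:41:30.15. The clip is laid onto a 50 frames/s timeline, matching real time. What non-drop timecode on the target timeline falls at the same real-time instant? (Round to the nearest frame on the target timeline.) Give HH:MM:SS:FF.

00:41:32:37

Source frame index: (0×3600 + 41×60 + 30) × 60 + 15 = 149415.
Real time: 149415 / (60000/1001) = 9970961/4000 s.
Target frame: (9970961/4000) × (50) = 9970961/80 ≈ 124637.012 → 124637.
At 50 labels/s: frame 124637 → 00:41:32:37.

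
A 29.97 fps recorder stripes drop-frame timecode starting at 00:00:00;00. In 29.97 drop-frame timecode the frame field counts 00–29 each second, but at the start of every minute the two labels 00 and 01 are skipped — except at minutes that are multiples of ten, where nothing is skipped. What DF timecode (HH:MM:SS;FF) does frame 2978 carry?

Each 10-minute DF block holds 10 × 60 × 30 − 9 × 2 = 17982 frames. 2978 ÷ 17982 → 0 full blocks, remainder 2978.
Within the partial block the first minute is 1800 frames and each further minute 1798, so 1 further minute boundary passed. Total skipped labels = 18 × 0 + 2 × 1 = 2.
Non-drop label index = 2978 + 2 = 2980; at 30 labels/s that is 00:01:39:10, i.e. DF 00:01:39;10.

00:01:39;10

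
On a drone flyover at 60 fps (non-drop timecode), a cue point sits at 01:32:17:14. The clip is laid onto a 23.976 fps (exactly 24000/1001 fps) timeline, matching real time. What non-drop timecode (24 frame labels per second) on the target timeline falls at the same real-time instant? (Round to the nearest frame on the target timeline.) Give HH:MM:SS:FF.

01:32:11:17

Source frame index: (1×3600 + 32×60 + 17) × 60 + 14 = 332234.
Real time: 332234 / (60) = 166117/30 s.
Target frame: (166117/30) × (24000/1001) = 18984800/143 ≈ 132760.839 → 132761.
At 24 labels/s: frame 132761 → 01:32:11:17.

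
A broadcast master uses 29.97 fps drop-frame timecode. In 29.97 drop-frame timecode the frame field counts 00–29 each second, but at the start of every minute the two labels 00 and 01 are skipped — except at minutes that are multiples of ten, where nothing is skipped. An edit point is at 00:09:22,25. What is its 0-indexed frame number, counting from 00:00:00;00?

16867

Complete 10-minute blocks: 0, each 17982 frames → 0.
Remaining 9 whole minutes in the current block: 1800 + 8 × 1798 = 16184 frames.
Within the current minute: 22 × 30 + 25 − 2 = 683 (labels ;00/;01 skipped at this minute). Total = 0 + 16184 + 683 = 16867.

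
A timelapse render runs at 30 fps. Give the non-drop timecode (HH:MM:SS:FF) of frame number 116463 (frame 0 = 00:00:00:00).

116463 ÷ 30 = 3882 full seconds, remainder 3 frames.
3882 s = 1 h 4 min 42 s.
Timecode: 01:04:42:03.

01:04:42:03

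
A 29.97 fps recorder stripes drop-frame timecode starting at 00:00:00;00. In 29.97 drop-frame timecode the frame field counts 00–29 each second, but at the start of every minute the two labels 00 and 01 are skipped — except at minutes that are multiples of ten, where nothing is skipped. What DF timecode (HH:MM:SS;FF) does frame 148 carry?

00:00:04;28

Ten DF minutes hold 17982 frames, so frame 148 lies in block 0 (frames 0–17981) with 148 frames into that block.
The block's first minute is 1800 frames and the rest 1798 each; 148 frames reaches minute 0, so 0 × 18 + 0 × 2 = 0 labels have been skipped so far.
Adding those back, label number 148 + 0 = 148 at 30 labels/s is 4 s + 28 f = 0 h 0 min 4 s frame 28, i.e. 00:00:04;28.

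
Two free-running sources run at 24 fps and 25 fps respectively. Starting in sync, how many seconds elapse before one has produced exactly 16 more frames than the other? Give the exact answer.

The gap grows by |25 − 24| = 1 frame per second.
Time for a 16-frame gap: 16 ÷ (1) = 16 s.

16 seconds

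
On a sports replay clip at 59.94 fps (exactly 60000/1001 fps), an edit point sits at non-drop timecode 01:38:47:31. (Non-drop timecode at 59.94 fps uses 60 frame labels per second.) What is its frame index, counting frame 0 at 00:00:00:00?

Total seconds to the label: (1 × 3600 + 38 × 60 + 47) = 5927.
Frame index = 5927 × 60 + 31 = 355651.

355651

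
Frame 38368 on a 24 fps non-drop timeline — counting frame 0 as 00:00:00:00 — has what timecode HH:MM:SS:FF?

00:26:38:16

38368 ÷ 24 = 1598 full seconds, remainder 16 frames.
1598 s = 0 h 26 min 38 s.
Timecode: 00:26:38:16.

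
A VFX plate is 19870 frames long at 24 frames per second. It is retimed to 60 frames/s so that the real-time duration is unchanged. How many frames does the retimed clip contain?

Target frames = source frames × (target rate / source rate) = 19870 × (60)/(24) = 19870 × 5/2 = 49675.

49675 frames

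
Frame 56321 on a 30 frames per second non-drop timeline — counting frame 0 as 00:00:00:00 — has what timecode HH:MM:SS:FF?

56321 ÷ 30 = 1877 full seconds, remainder 11 frames.
1877 s = 0 h 31 min 17 s.
Timecode: 00:31:17:11.

00:31:17:11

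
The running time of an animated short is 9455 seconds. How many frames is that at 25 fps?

236375 frames

Frames = 9455 × 25 = 236375.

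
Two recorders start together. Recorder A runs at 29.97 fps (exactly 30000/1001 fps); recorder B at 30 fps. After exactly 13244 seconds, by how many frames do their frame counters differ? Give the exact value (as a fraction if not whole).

A emits 30000/1001 × 13244 = 5160000/13 frames; B emits 30 × 13244 = 397320.
Difference = 5160/13 frames (≈ 396.9231); B is ahead of A.

5160/13 frames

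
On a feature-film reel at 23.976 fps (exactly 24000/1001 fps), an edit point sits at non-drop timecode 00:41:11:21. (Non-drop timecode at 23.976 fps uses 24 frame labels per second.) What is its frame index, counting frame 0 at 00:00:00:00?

59325

Total seconds to the label: (0 × 3600 + 41 × 60 + 11) = 2471.
Frame index = 2471 × 24 + 21 = 59325.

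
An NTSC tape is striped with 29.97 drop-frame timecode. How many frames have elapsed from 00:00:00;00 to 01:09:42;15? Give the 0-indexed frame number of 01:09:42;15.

125349

Complete 10-minute blocks: 6, each 17982 frames → 107892.
Remaining 9 whole minutes in the current block: 1800 + 8 × 1798 = 16184 frames.
Within the current minute: 42 × 30 + 15 − 2 = 1273 (labels ;00/;01 skipped at this minute). Total = 107892 + 16184 + 1273 = 125349.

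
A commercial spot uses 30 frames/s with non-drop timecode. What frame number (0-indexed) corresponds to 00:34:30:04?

Total seconds to the label: (0 × 3600 + 34 × 60 + 30) = 2070.
Frame index = 2070 × 30 + 4 = 62104.

62104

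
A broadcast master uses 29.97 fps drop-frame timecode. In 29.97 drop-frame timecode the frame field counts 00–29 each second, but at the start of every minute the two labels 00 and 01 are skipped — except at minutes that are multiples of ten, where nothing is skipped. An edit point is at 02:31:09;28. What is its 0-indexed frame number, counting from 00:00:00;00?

271826

Complete 10-minute blocks: 15, each 17982 frames → 269730.
Remaining 1 whole minute in the current block: 1800 + 0 × 1798 = 1800 frames.
Within the current minute: 9 × 30 + 28 − 2 = 296 (labels ;00/;01 skipped at this minute). Total = 269730 + 1800 + 296 = 271826.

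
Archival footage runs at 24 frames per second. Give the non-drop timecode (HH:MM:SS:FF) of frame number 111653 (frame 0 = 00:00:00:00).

111653 ÷ 24 = 4652 full seconds, remainder 5 frames.
4652 s = 1 h 17 min 32 s.
Timecode: 01:17:32:05.

01:17:32:05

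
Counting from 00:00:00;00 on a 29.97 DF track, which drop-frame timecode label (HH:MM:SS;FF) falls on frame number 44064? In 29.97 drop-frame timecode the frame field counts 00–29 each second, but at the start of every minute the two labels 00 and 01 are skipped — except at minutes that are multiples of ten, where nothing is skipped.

Each 10-minute DF block holds 10 × 60 × 30 − 9 × 2 = 17982 frames. 44064 ÷ 17982 → 2 full blocks, remainder 8100.
Within the partial block the first minute is 1800 frames and each further minute 1798, so 4 further minute boundaries passed. Total skipped labels = 18 × 2 + 2 × 4 = 44.
Non-drop label index = 44064 + 44 = 44108; at 30 labels/s that is 00:24:30:08, i.e. DF 00:24:30;08.

00:24:30;08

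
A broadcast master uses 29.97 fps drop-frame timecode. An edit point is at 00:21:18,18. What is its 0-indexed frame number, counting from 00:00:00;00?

As if non-drop at 30 labels/s: (0 × 3600 + 21 × 60 + 18) × 30 + 18 = 38358.
Minute boundaries passed: 21; those not divisible by 10: 21 − 2 = 19; dropped labels = 2 × 19 = 38.
Actual frame index = 38358 − 38 = 38320.

38320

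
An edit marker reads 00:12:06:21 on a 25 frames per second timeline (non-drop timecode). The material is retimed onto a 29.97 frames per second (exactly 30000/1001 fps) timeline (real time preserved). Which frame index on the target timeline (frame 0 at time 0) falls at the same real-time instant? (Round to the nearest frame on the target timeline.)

frame 21783

Source frame index: (0×3600 + 12×60 + 6) × 25 + 21 = 18171.
Real time: 18171 / (25) = 18171/25 s.
Target frame: (18171/25) × (30000/1001) = 21805200/1001 ≈ 21783.417 → 21783.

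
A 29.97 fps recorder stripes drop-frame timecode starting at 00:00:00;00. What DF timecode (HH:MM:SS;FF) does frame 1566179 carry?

Each 10-minute DF block holds 10 × 60 × 30 − 9 × 2 = 17982 frames. 1566179 ÷ 17982 → 87 full blocks, remainder 1745.
Within the partial block the first minute is 1800 frames and each further minute 1798, so 0 further minute boundaries passed. Total skipped labels = 18 × 87 + 2 × 0 = 1566.
Non-drop label index = 1566179 + 1566 = 1567745; at 30 labels/s that is 14:30:58:05, i.e. DF 14:30:58;05.

14:30:58;05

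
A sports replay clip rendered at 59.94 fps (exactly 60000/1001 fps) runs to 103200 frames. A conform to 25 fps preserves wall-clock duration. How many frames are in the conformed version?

Target frames = source frames × (target rate / source rate) = 103200 × (25)/(60000/1001) = 103200 × 1001/2400 = 43043.

43043 frames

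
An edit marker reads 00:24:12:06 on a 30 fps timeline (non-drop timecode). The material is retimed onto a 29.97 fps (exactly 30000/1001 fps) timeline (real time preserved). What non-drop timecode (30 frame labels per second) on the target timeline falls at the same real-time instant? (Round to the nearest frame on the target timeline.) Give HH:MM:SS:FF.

00:24:10:22

Source frame index: (0×3600 + 24×60 + 12) × 30 + 6 = 43566.
Real time: 43566 / (30) = 7261/5 s.
Target frame: (7261/5) × (30000/1001) = 43566000/1001 ≈ 43522.478 → 43522.
At 30 labels/s: frame 43522 → 00:24:10:22.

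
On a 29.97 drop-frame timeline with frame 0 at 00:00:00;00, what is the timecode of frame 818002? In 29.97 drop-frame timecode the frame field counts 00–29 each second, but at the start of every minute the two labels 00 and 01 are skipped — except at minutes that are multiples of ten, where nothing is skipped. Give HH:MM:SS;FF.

Each 10-minute DF block holds 10 × 60 × 30 − 9 × 2 = 17982 frames. 818002 ÷ 17982 → 45 full blocks, remainder 8812.
Within the partial block the first minute is 1800 frames and each further minute 1798, so 4 further minute boundaries passed. Total skipped labels = 18 × 45 + 2 × 4 = 818.
Non-drop label index = 818002 + 818 = 818820; at 30 labels/s that is 07:34:54:00, i.e. DF 07:34:54;00.

07:34:54;00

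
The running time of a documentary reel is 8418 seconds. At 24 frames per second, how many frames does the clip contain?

202032 frames

Frames = 8418 × 24 = 202032.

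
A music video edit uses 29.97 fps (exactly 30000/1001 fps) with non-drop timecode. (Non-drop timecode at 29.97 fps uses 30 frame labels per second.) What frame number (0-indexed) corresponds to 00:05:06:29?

Total seconds to the label: (0 × 3600 + 5 × 60 + 6) = 306.
Frame index = 306 × 30 + 29 = 9209.

9209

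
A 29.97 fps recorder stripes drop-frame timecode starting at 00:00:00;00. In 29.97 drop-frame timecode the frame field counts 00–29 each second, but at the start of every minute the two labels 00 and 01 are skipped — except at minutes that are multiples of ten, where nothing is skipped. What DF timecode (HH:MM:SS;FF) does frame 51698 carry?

00:28:45;00

Each 10-minute DF block holds 10 × 60 × 30 − 9 × 2 = 17982 frames. 51698 ÷ 17982 → 2 full blocks, remainder 15734.
Within the partial block the first minute is 1800 frames and each further minute 1798, so 8 further minute boundaries passed. Total skipped labels = 18 × 2 + 2 × 8 = 52.
Non-drop label index = 51698 + 52 = 51750; at 30 labels/s that is 00:28:45:00, i.e. DF 00:28:45;00.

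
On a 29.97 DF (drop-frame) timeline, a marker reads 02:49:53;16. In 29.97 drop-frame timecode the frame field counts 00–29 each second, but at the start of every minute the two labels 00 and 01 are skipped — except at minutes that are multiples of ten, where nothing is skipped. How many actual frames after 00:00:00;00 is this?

As if non-drop at 30 labels/s: (2 × 3600 + 49 × 60 + 53) × 30 + 16 = 305806.
Minute boundaries passed: 169; those not divisible by 10: 169 − 16 = 153; dropped labels = 2 × 153 = 306.
Actual frame index = 305806 − 306 = 305500.

305500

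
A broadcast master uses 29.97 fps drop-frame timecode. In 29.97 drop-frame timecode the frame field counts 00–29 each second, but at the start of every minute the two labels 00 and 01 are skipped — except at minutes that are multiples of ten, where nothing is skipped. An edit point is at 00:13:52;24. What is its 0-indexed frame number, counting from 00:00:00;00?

24960

As if non-drop at 30 labels/s: (0 × 3600 + 13 × 60 + 52) × 30 + 24 = 24984.
Minute boundaries passed: 13; those not divisible by 10: 13 − 1 = 12; dropped labels = 2 × 12 = 24.
Actual frame index = 24984 − 24 = 24960.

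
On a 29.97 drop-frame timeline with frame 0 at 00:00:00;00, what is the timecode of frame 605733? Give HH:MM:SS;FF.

05:36:51;09

Each 10-minute DF block holds 10 × 60 × 30 − 9 × 2 = 17982 frames. 605733 ÷ 17982 → 33 full blocks, remainder 12327.
Within the partial block the first minute is 1800 frames and each further minute 1798, so 6 further minute boundaries passed. Total skipped labels = 18 × 33 + 2 × 6 = 606.
Non-drop label index = 605733 + 606 = 606339; at 30 labels/s that is 05:36:51:09, i.e. DF 05:36:51;09.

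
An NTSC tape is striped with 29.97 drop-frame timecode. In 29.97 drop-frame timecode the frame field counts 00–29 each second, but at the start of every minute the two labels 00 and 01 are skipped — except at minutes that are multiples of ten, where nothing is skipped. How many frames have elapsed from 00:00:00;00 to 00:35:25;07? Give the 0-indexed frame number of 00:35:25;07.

63693

As if non-drop at 30 labels/s: (0 × 3600 + 35 × 60 + 25) × 30 + 7 = 63757.
Minute boundaries passed: 35; those not divisible by 10: 35 − 3 = 32; dropped labels = 2 × 32 = 64.
Actual frame index = 63757 − 64 = 63693.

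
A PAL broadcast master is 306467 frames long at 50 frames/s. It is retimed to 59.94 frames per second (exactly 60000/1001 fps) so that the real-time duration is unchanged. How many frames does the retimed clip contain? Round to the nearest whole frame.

Frames at target rate = 306467 × (60000/1001) / (50) = 52537200/143 ≈ 367393.007.
Nearest whole frame: 367393.

367393 frames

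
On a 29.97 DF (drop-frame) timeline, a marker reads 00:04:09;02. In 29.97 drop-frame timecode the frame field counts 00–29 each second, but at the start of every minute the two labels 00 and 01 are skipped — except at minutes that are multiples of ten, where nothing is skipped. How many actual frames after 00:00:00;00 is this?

Complete 10-minute blocks: 0, each 17982 frames → 0.
Remaining 4 whole minutes in the current block: 1800 + 3 × 1798 = 7194 frames.
Within the current minute: 9 × 30 + 2 − 2 = 270 (labels ;00/;01 skipped at this minute). Total = 0 + 7194 + 270 = 7464.

7464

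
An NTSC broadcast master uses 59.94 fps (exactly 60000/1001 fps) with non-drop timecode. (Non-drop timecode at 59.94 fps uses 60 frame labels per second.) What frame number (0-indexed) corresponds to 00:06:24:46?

Total seconds to the label: (0 × 3600 + 6 × 60 + 24) = 384.
Frame index = 384 × 60 + 46 = 23086.

23086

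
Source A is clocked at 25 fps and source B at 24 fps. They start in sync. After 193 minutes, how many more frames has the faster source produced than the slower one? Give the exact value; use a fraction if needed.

193 min = 11580 s.
A emits 25 × 11580 = 289500 frames; B emits 24 × 11580 = 277920.
Difference = 11580 frames; B is behind A.

11580 frames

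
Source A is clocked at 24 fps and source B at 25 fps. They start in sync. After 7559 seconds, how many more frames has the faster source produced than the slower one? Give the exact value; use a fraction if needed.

A emits 24 × 7559 = 181416 frames; B emits 25 × 7559 = 188975.
Difference = 7559 frames; B is ahead of A.

7559 frames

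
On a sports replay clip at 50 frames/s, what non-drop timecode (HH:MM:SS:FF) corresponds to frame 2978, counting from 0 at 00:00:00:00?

00:00:59:28

2978 ÷ 50 = 59 full seconds, remainder 28 frames.
59 s = 0 h 0 min 59 s.
Timecode: 00:00:59:28.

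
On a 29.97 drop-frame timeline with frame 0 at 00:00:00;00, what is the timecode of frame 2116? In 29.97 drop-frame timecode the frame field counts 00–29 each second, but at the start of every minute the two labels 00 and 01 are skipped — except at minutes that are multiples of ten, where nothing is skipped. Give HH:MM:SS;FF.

00:01:10;18

Each 10-minute DF block holds 10 × 60 × 30 − 9 × 2 = 17982 frames. 2116 ÷ 17982 → 0 full blocks, remainder 2116.
Within the partial block the first minute is 1800 frames and each further minute 1798, so 1 further minute boundary passed. Total skipped labels = 18 × 0 + 2 × 1 = 2.
Non-drop label index = 2116 + 2 = 2118; at 30 labels/s that is 00:01:10:18, i.e. DF 00:01:10;18.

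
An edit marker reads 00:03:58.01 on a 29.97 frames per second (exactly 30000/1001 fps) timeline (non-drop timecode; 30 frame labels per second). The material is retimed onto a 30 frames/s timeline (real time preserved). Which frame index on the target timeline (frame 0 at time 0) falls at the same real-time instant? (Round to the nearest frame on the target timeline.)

frame 7148

Source frame index: (0×3600 + 3×60 + 58) × 30 + 1 = 7141.
Real time: 7141 / (30000/1001) = 7148141/30000 s.
Target frame: (7148141/30000) × (30) = 7148141/1000 ≈ 7148.141 → 7148.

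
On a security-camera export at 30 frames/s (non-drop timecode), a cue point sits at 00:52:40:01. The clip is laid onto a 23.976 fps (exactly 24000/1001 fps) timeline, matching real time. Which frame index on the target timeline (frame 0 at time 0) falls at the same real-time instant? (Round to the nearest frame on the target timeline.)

frame 75765

Source frame index: (0×3600 + 52×60 + 40) × 30 + 1 = 94801.
Real time: 94801 / (30) = 94801/30 s.
Target frame: (94801/30) × (24000/1001) = 10834400/143 ≈ 75765.035 → 75765.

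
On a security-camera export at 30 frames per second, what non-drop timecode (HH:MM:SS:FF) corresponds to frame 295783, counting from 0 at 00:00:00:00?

295783 ÷ 30 = 9859 full seconds, remainder 13 frames.
9859 s = 2 h 44 min 19 s.
Timecode: 02:44:19:13.

02:44:19:13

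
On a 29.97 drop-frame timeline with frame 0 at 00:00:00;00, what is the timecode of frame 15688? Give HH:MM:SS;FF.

00:08:43;14

Ten DF minutes hold 17982 frames, so frame 15688 lies in block 0 (frames 0–17981) with 15688 frames into that block.
The block's first minute is 1800 frames and the rest 1798 each; 15688 frames reaches minute 8, so 0 × 18 + 8 × 2 = 16 labels have been skipped so far.
Adding those back, label number 15688 + 16 = 15704 at 30 labels/s is 523 s + 14 f = 0 h 8 min 43 s frame 14, i.e. 00:08:43;14.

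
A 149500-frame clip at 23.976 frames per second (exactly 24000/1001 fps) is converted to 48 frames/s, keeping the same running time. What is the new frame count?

299299 frames

Target frames = source frames × (target rate / source rate) = 149500 × (48)/(24000/1001) = 149500 × 1001/500 = 299299.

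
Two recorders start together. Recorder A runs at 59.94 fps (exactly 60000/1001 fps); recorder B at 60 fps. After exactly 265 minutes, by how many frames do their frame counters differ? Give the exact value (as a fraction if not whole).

954000/1001 frames

265 min = 15900 s.
A emits 60000/1001 × 15900 = 954000000/1001 frames; B emits 60 × 15900 = 954000.
Difference = 954000/1001 frames (≈ 953.0470); B is ahead of A.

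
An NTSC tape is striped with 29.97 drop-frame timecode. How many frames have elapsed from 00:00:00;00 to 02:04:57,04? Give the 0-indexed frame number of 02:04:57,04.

Complete 10-minute blocks: 12, each 17982 frames → 215784.
Remaining 4 whole minutes in the current block: 1800 + 3 × 1798 = 7194 frames.
Within the current minute: 57 × 30 + 4 − 2 = 1712 (labels ;00/;01 skipped at this minute). Total = 215784 + 7194 + 1712 = 224690.

224690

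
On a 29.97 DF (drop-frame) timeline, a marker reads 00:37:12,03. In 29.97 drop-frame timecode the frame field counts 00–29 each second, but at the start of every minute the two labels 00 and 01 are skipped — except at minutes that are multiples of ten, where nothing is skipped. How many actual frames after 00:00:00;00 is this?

66895

Complete 10-minute blocks: 3, each 17982 frames → 53946.
Remaining 7 whole minutes in the current block: 1800 + 6 × 1798 = 12588 frames.
Within the current minute: 12 × 30 + 3 − 2 = 361 (labels ;00/;01 skipped at this minute). Total = 53946 + 12588 + 361 = 66895.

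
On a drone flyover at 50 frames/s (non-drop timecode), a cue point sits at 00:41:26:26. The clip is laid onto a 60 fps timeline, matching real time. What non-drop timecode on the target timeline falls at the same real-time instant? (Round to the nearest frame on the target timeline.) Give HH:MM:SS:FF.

00:41:26:31

Source frame index: (0×3600 + 41×60 + 26) × 50 + 26 = 124326.
Real time: 124326 / (50) = 62163/25 s.
Target frame: (62163/25) × (60) = 745956/5 ≈ 149191.200 → 149191.
At 60 labels/s: frame 149191 → 00:41:26:31.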